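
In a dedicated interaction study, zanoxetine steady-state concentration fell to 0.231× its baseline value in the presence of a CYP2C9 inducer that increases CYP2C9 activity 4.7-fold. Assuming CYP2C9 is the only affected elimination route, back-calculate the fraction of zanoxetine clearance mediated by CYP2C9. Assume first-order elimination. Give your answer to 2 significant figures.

Call the CYP2C9 fraction fm. After the interaction, CL_new/CL_old = fm × 4.7 + (1 − fm).
Steady-state concentration ratio = 1 / (new CL fraction), so new CL fraction = 1 / 0.231 = 4.329.
fm × 4.7 + 1 − fm = 4.329  ⇒  fm × (4.7 − 1) = 3.329  ⇒  fm = 0.90.

0.90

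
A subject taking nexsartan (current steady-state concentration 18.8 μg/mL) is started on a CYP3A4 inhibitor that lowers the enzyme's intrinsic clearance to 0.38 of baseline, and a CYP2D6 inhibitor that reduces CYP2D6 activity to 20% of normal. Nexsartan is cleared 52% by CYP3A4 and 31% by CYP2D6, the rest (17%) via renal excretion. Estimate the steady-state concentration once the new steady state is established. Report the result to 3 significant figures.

The CYP3A4 pathway (52% of clearance) drops to 0.38× activity: 0.52 × 0.38 = 0.1976.
The CYP2D6 pathway (31% of clearance) is reduced to 0.2× activity: 0.31 × 0.2 = 0.062.
Non-CYP routes (17%) are unchanged.
New clearance relative to baseline: 0.1976 + 0.062 + 0.17 = 0.4296.
Dividing the baseline by the relative clearance: 18.8 / 0.4296 = 43.8 μg/mL.

43.8 μg/mL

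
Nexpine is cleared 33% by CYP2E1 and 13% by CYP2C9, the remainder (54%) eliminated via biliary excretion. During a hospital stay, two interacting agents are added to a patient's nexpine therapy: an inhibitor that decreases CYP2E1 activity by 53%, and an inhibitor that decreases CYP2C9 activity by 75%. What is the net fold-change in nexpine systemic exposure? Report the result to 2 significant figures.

1.4

CYP2E1: 0.33 × 0.47 = 0.1551
CYP2C9: 0.13 × 0.25 = 0.0325
Other: 0.54 (unchanged)
CL_new/CL_old = 0.1551 + 0.0325 + 0.54 = 0.7276.
Systemic exposure ∝ 1/CL: fold-change = 1 / 0.7276 = 1.4.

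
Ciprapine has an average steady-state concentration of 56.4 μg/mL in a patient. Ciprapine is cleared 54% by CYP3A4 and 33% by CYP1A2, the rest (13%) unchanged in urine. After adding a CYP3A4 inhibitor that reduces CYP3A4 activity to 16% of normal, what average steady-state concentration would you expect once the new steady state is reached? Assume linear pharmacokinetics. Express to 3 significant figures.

103 μg/mL

CYP3A4: 0.54 × 0.16 = 0.0864
CYP1A2: 0.33 (unchanged)
Other: 0.13 (unchanged)
CL_new/CL_old = 0.0864 + 0.33 + 0.13 = 0.5464.
New average steady-state concentration = baseline ÷ relative clearance = 56.4 / 0.5464 = 103 μg/mL.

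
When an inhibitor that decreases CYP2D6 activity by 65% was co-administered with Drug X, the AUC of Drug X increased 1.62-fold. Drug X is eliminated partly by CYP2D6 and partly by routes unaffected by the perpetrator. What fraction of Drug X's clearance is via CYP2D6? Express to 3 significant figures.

Let x = fm,CYP2D6. Because AUC ∝ 1/CL, relative clearance fell to 1/1.62 = 0.6173.
Only the CYP2D6 route changed, so 0.6173 = x·0.35 + (1 − x), giving x = 0.589.

0.589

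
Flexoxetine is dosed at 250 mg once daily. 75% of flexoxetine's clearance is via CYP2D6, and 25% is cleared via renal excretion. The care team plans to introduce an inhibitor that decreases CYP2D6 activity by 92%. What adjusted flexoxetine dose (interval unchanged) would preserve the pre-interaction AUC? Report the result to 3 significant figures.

77.5 mg

The CYP2D6 pathway (75% of clearance) is reduced to 0.08× activity: 0.75 × 0.08 = 0.06.
Non-CYP routes (25%) are unchanged.
CL_new/CL_old = 0.06 + 0.25 = 0.31.
Css,avg = (dose rate)/CL, so holding Css fixed requires dose ∝ CL: 250 × 0.31 = 77.5 mg.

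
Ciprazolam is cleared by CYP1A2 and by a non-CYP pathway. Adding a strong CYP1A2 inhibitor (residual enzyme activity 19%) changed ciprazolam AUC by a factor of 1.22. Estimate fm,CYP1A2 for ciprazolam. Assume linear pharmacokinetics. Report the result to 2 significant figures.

0.22

Let fm be the CYP1A2 fraction. New clearance relative to baseline = fm × 0.19 + (1 − fm).
AUC ratio = 1 / (new CL fraction), so new CL fraction = 1 / 1.22 = 0.8197.
fm × 0.19 + 1 − fm = 0.8197  ⇒  fm × (0.19 − 1) = −0.1803  ⇒  fm = 0.22.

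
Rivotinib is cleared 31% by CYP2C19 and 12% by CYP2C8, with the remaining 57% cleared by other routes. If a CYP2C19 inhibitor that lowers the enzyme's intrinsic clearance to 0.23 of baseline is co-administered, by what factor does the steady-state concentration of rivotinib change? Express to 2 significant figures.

CYP2C19: 0.31 × 0.23 = 0.0713
CYP2C8: 0.12 (unchanged)
Other: 0.57 (unchanged)
Relative clearance = 0.0713 + 0.12 + 0.57 = 0.7613.
Steady-state concentration is inversely proportional to clearance, so the fold-change is 1 / 0.7613 = 1.3.

1.3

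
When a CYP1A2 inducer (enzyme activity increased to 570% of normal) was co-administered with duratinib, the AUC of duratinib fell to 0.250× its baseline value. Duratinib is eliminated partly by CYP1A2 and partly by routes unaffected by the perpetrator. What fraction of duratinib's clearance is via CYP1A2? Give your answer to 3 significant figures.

CL'/CL = 1 / 0.250 = 4
5.7·fm + (1 − fm) = 4
fm = (4 − 1) / (5.7 − 1) = 0.638

0.638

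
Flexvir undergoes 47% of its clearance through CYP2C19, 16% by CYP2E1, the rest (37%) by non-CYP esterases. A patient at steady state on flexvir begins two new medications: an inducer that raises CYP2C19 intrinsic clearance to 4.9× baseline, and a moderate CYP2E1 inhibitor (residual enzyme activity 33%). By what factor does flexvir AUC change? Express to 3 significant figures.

0.367

The CYP2C19 pathway (47% of clearance) rises to 4.9× activity: 0.47 × 4.9 = 2.303.
The CYP2E1 pathway (16% of clearance) drops to 0.33× activity: 0.16 × 0.33 = 0.0528.
Non-CYP routes (37%) are unchanged.
Relative clearance = 2.303 + 0.0528 + 0.37 = 2.7258.
Because AUC varies inversely with clearance, the combined effect is 1 / 2.7258 = 0.367.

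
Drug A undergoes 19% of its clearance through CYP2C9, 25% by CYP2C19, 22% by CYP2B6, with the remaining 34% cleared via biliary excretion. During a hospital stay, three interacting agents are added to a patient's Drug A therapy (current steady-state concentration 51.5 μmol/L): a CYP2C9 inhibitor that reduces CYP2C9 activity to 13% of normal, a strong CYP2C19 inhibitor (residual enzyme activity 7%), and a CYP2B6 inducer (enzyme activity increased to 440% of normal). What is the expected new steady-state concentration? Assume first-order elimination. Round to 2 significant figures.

38 μmol/L

CYP2C9: 0.19 × 0.13 = 0.0247
CYP2C19: 0.25 × 0.07 = 0.0175
CYP2B6: 0.22 × 4.4 = 0.968
Other: 0.34 (unchanged)
New clearance relative to baseline: 0.0247 + 0.0175 + 0.968 + 0.34 = 1.3502.
New steady-state concentration = 51.5 / 1.3502 = 38 μmol/L (concentration scales inversely with clearance).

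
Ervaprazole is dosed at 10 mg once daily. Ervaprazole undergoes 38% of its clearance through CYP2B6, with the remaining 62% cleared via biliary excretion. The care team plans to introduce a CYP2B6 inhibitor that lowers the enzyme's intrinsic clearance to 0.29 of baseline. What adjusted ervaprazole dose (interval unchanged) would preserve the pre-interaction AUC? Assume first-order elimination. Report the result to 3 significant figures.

CYP2B6: 0.38 × 0.29 = 0.1102
Other: 0.62 (unchanged)
Relative clearance = 0.1102 + 0.62 = 0.7302.
Exposure is unchanged when dose changes in proportion to clearance. New dose = 10 mg × 0.7302 = 7.30 mg.

7.30 mg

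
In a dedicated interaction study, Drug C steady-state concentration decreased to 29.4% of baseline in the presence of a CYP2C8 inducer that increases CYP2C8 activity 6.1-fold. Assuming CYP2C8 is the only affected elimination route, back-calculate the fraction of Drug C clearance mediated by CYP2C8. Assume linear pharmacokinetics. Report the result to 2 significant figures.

0.47

CL'/CL = 1 / 0.294 = 3.401
6.1·fm + (1 − fm) = 3.401
fm = (3.401 − 1) / (6.1 − 1) = 0.47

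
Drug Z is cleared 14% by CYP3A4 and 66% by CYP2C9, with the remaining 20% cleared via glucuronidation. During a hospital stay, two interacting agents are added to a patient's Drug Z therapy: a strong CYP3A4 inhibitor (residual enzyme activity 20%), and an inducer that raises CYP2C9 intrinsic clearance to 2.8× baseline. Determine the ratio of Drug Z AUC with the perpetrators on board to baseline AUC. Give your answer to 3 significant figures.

CYP3A4: 0.14 × 0.2 = 0.028
CYP2C9: 0.66 × 2.8 = 1.848
Other: 0.2 (unchanged)
CL_new/CL_old = 0.028 + 1.848 + 0.2 = 2.076.
Net AUC ratio = 1 / 2.076 = 0.482.

0.482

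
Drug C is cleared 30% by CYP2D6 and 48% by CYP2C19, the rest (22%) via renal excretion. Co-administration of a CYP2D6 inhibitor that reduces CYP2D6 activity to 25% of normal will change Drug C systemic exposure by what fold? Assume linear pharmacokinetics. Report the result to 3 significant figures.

CYP2D6: 0.3 × 0.25 = 0.075
CYP2C19: 0.48 (unchanged)
Other: 0.22 (unchanged)
Relative clearance = 0.075 + 0.48 + 0.22 = 0.775.
Systemic exposure ratio = CL_old/CL_new = 1 / 0.775 = 1.29.

1.29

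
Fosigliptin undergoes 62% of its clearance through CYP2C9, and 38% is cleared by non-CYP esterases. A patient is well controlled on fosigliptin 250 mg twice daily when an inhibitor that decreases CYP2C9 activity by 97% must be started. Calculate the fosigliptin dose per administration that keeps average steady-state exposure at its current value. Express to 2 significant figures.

1.0 × 10² mg

CYP2C9: 0.62 × 0.03 = 0.0186
Other: 0.38 (unchanged)
Relative clearance = 0.0186 + 0.38 = 0.3986.
Exposure is unchanged when dose changes in proportion to clearance. New dose = 250 mg × 0.3986 = 1.0 × 10² mg.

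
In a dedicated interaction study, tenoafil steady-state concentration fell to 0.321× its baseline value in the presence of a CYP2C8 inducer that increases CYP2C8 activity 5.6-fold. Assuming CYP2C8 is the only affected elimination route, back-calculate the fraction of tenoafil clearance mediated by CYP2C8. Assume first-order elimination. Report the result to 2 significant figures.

0.46

Let x = fm,CYP2C8. Because steady-state concentration ∝ 1/CL, relative clearance rose to 1/0.321 = 3.115.
Setting x·5.6 + (1 − x) = 3.115 and solving: x = (3.115 − 1)/(5.6 − 1) = 0.46.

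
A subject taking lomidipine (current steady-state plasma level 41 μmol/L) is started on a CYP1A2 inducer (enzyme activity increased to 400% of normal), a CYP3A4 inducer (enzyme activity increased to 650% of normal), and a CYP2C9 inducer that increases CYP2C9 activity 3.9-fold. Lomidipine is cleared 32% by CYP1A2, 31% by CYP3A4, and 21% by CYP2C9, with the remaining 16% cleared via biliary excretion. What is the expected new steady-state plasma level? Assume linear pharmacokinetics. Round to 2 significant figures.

The CYP1A2 pathway (32% of clearance) is boosted to 4× activity: 0.32 × 4 = 1.28.
The CYP3A4 pathway (31% of clearance) is boosted to 6.5× activity: 0.31 × 6.5 = 2.015.
The CYP2C9 pathway (21% of clearance) increases to 3.9× activity: 0.21 × 3.9 = 0.819.
The remaining 16% of clearance is unaffected.
New clearance relative to baseline: 1.28 + 2.015 + 0.819 + 0.16 = 4.274.
Dividing the baseline by the relative clearance: 41 / 4.274 = 9.6 μmol/L.

9.6 μmol/L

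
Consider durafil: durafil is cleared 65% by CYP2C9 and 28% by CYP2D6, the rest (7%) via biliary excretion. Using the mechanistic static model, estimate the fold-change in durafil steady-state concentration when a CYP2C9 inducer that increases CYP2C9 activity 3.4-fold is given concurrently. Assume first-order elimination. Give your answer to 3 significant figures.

0.391

CYP2C9: 0.65 × 3.4 = 2.21
CYP2D6: 0.28 (unchanged)
Other: 0.07 (unchanged)
CL_new/CL_old = 2.21 + 0.28 + 0.07 = 2.56.
Steady-state concentration ratio = CL_old/CL_new = 1 / 2.56 = 0.391.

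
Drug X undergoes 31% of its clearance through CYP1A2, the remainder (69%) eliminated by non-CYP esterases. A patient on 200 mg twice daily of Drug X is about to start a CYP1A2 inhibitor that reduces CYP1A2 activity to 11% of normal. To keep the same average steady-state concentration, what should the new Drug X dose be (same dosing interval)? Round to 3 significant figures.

145 mg

The CYP1A2 pathway (31% of clearance) drops to 0.11× activity: 0.31 × 0.11 = 0.0341.
Non-CYP routes (69%) are unchanged.
CL_new/CL_old = 0.0341 + 0.69 = 0.7241.
Css,avg = (dose rate)/CL, so holding Css fixed requires dose ∝ CL: 200 × 0.7241 = 145 mg.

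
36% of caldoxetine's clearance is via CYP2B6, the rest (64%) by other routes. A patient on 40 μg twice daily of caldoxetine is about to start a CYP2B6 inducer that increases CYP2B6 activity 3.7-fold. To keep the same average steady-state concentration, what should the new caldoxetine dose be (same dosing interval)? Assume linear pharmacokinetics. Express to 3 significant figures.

The CYP2B6 pathway (36% of clearance) rises to 3.7× activity: 0.36 × 3.7 = 1.332.
Non-CYP routes (64%) are unchanged.
CL_new/CL_old = 1.332 + 0.64 = 1.972.
Exposure is unchanged when dose changes in proportion to clearance. New dose = 40 μg × 1.972 = 78.9 μg.

78.9 μg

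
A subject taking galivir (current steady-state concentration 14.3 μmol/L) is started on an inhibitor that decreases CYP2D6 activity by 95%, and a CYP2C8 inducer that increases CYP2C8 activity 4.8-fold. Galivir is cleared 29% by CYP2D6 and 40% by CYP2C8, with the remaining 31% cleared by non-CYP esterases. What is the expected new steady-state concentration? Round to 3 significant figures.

6.37 μmol/L

The CYP2D6 pathway (29% of clearance) falls to 0.05× activity: 0.29 × 0.05 = 0.0145.
The CYP2C8 pathway (40% of clearance) increases to 4.8× activity: 0.4 × 4.8 = 1.92.
Non-CYP routes (31%) are unchanged.
New clearance relative to baseline: 0.0145 + 1.92 + 0.31 = 2.2445.
New steady-state concentration = 14.3 / 2.2445 = 6.37 μmol/L (concentration scales inversely with clearance).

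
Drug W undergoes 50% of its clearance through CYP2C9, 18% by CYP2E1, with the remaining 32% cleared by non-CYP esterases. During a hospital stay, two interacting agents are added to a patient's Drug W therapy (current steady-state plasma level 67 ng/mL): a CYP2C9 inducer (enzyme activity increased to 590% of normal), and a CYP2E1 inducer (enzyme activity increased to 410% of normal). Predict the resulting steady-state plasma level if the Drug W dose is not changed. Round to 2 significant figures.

CYP2C9: 0.5 × 5.9 = 2.95
CYP2E1: 0.18 × 4.1 = 0.738
Other: 0.32 (unchanged)
New clearance relative to baseline: 2.95 + 0.738 + 0.32 = 4.008.
Dividing the baseline by the relative clearance: 67 / 4.008 = 17 ng/mL.

17 ng/mL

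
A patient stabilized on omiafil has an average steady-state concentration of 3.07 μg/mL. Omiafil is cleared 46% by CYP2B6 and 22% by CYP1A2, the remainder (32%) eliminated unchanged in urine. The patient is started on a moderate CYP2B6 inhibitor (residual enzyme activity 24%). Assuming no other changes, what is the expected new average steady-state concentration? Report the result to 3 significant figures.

4.72 μg/mL

The CYP2B6 pathway (46% of clearance) drops to 0.24× activity: 0.46 × 0.24 = 0.1104.
CYP1A2 (22%) and the residual 32% are unaffected.
Relative clearance = 0.1104 + 0.22 + 0.32 = 0.6504.
With dosing unchanged, average steady-state concentration scales as 1/CL: 3.07 / 0.6504 = 4.72 μg/mL.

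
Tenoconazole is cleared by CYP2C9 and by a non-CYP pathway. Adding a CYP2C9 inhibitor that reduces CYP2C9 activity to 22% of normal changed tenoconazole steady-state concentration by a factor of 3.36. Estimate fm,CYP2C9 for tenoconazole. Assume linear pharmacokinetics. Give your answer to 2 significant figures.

0.90

CL'/CL = 1 / 3.36 = 0.2976
0.22·fm + (1 − fm) = 0.2976
fm = (0.2976 − 1) / (0.22 − 1) = 0.90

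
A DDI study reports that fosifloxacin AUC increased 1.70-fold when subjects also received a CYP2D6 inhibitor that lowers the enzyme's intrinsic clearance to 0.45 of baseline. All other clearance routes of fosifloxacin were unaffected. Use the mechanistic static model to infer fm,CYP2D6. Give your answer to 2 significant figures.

0.75

Write x for the fraction cleared via CYP2D6. The observed AUC change means clearance fell to 1/1.70 = 0.5882 of baseline.
Only the CYP2D6 route changed, so 0.5882 = x·0.45 + (1 − x), giving x = 0.75.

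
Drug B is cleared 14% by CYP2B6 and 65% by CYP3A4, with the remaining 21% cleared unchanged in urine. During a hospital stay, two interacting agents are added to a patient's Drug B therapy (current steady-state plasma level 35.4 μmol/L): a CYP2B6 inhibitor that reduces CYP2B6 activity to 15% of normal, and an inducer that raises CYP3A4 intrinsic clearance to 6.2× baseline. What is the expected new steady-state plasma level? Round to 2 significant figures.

CYP2B6: 0.14 × 0.15 = 0.021
CYP3A4: 0.65 × 6.2 = 4.03
Other: 0.21 (unchanged)
New clearance relative to baseline: 0.021 + 4.03 + 0.21 = 4.261.
Dividing the baseline by the relative clearance: 35.4 / 4.261 = 8.3 μmol/L.

8.3 μmol/L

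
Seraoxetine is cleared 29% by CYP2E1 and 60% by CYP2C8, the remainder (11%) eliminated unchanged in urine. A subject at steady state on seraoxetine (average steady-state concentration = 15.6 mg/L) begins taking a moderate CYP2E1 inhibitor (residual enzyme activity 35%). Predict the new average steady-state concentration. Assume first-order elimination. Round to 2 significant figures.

19 mg/L

The CYP2E1 pathway (29% of clearance) drops to 0.35× activity: 0.29 × 0.35 = 0.1015.
CYP2C8 (60%) and the residual 11% are unaffected.
New clearance relative to baseline: 0.1015 + 0.6 + 0.11 = 0.8115.
New average steady-state concentration = baseline ÷ relative clearance = 15.6 / 0.8115 = 19 mg/L.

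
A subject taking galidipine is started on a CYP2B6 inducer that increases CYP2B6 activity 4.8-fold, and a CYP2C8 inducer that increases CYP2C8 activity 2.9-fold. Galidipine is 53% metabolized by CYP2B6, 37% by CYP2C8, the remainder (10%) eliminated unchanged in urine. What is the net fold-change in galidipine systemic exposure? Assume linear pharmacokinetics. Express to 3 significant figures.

The CYP2B6 pathway (53% of clearance) increases to 4.8× activity: 0.53 × 4.8 = 2.544.
The CYP2C8 pathway (37% of clearance) increases to 2.9× activity: 0.37 × 2.9 = 1.073.
Non-CYP routes (10%) are unchanged.
CL_new/CL_old = 2.544 + 1.073 + 0.1 = 3.717.
Because systemic exposure varies inversely with clearance, the combined effect is 1 / 3.717 = 0.269.

0.269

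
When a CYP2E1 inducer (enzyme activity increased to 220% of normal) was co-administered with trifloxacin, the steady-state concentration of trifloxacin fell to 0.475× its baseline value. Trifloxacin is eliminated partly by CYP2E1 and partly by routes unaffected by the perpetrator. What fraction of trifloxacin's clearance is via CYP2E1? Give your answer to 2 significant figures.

Let fm be the CYP2E1 fraction. New clearance relative to baseline = fm × 2.2 + (1 − fm).
Steady-state concentration ratio = 1 / (new CL fraction), so new CL fraction = 1 / 0.475 = 2.105.
fm × 2.2 + 1 − fm = 2.105  ⇒  fm × (2.2 − 1) = 1.105  ⇒  fm = 0.92.

0.92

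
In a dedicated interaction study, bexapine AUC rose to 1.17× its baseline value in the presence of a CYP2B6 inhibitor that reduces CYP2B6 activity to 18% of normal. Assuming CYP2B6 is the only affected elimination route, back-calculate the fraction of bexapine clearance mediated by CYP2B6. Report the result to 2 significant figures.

0.18

CL'/CL = 1 / 1.17 = 0.8547
0.18·fm + (1 − fm) = 0.8547
fm = (0.8547 − 1) / (0.18 − 1) = 0.18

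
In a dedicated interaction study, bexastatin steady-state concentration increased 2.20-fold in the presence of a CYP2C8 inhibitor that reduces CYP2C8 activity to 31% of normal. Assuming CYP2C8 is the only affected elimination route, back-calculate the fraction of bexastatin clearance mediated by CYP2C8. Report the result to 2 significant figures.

0.79

Call the CYP2C8 fraction fm. After the interaction, CL_new/CL_old = fm × 0.31 + (1 − fm).
Steady-state concentration ratio = 1 / (new CL fraction), so new CL fraction = 1 / 2.20 = 0.4545.
fm × 0.31 + 1 − fm = 0.4545  ⇒  fm × (0.31 − 1) = −0.5455  ⇒  fm = 0.79.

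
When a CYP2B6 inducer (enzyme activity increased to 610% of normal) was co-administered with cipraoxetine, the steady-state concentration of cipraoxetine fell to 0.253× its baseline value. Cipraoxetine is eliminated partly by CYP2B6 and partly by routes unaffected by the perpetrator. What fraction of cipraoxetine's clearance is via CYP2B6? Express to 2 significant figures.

Let x = fm,CYP2B6. Because steady-state concentration ∝ 1/CL, relative clearance rose to 1/0.253 = 3.953.
Only the CYP2B6 route changed, so 3.953 = x·6.1 + (1 − x), giving x = 0.58.

0.58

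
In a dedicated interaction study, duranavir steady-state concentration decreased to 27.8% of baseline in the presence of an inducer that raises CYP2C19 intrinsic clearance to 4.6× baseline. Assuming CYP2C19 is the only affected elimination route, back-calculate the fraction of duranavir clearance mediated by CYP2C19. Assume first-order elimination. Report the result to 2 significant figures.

CL'/CL = 1 / 0.278 = 3.597
4.6·fm + (1 − fm) = 3.597
fm = (3.597 − 1) / (4.6 − 1) = 0.72

0.72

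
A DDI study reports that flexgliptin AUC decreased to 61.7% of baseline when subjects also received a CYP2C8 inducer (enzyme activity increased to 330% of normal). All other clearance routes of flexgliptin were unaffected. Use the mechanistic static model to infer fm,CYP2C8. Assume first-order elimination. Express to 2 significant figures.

0.27

Let x = fm,CYP2C8. Because AUC ∝ 1/CL, relative clearance rose to 1/0.617 = 1.621.
Only the CYP2C8 route changed, so 1.621 = x·3.3 + (1 − x), giving x = 0.27.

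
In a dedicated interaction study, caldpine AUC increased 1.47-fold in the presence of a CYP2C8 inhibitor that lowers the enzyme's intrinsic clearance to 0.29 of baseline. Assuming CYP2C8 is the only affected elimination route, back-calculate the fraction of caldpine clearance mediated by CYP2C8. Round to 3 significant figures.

CL'/CL = 1 / 1.47 = 0.6803
0.29·fm + (1 − fm) = 0.6803
fm = (0.6803 − 1) / (0.29 − 1) = 0.450

0.450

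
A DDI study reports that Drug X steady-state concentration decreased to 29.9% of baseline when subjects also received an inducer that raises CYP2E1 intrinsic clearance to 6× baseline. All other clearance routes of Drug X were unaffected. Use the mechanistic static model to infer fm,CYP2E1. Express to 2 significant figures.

0.47

Write x for the fraction cleared via CYP2E1. The observed steady-state concentration change means clearance rose to 1/0.299 = 3.344 of baseline.
Only the CYP2E1 route changed, so 3.344 = x·6 + (1 − x), giving x = 0.47.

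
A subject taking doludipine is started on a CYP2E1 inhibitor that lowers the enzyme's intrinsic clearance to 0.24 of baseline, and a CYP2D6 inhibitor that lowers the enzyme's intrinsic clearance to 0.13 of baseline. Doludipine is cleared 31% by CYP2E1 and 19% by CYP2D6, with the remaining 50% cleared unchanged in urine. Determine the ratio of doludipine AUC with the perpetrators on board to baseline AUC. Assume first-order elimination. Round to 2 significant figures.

1.7

The CYP2E1 pathway (31% of clearance) drops to 0.24× activity: 0.31 × 0.24 = 0.0744.
The CYP2D6 pathway (19% of clearance) falls to 0.13× activity: 0.19 × 0.13 = 0.0247.
Non-CYP routes (50%) are unchanged.
Relative clearance = 0.0744 + 0.0247 + 0.5 = 0.5991.
Because AUC varies inversely with clearance, the combined effect is 1 / 0.5991 = 1.7.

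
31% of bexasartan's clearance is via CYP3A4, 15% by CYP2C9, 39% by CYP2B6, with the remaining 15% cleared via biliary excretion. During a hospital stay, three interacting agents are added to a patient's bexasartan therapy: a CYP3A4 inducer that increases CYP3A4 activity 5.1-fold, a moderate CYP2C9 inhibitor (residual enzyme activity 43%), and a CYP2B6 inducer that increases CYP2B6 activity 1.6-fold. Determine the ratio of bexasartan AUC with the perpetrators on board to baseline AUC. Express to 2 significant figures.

The CYP3A4 pathway (31% of clearance) increases to 5.1× activity: 0.31 × 5.1 = 1.581.
The CYP2C9 pathway (15% of clearance) drops to 0.43× activity: 0.15 × 0.43 = 0.0645.
The CYP2B6 pathway (39% of clearance) rises to 1.6× activity: 0.39 × 1.6 = 0.624.
Non-CYP routes (15%) are unchanged.
New clearance relative to baseline: 1.581 + 0.0645 + 0.624 + 0.15 = 2.4195.
Net AUC ratio = 1 / 2.4195 = 0.41.

0.41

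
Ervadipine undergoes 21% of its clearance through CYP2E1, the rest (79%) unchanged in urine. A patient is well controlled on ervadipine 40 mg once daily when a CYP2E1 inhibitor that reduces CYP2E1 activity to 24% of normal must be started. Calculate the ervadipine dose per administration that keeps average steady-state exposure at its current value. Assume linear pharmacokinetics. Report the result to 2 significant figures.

The CYP2E1 pathway (21% of clearance) falls to 0.24× activity: 0.21 × 0.24 = 0.0504.
Non-CYP routes (79%) are unchanged.
New clearance relative to baseline: 0.0504 + 0.79 = 0.8404.
Exposure is unchanged when dose changes in proportion to clearance. New dose = 40 mg × 0.8404 = 34 mg.

34 mg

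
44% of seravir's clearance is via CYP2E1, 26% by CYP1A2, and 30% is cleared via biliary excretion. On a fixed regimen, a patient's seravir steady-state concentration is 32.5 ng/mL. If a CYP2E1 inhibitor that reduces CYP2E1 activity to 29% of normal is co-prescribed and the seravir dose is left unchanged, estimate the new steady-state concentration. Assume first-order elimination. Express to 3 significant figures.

The CYP2E1 pathway (44% of clearance) is reduced to 0.29× activity: 0.44 × 0.29 = 0.1276.
CYP1A2 (26%) and the residual 30% are unaffected.
New clearance relative to baseline: 0.1276 + 0.26 + 0.3 = 0.6876.
With dosing unchanged, steady-state concentration scales as 1/CL: 32.5 / 0.6876 = 47.3 ng/mL.

47.3 ng/mL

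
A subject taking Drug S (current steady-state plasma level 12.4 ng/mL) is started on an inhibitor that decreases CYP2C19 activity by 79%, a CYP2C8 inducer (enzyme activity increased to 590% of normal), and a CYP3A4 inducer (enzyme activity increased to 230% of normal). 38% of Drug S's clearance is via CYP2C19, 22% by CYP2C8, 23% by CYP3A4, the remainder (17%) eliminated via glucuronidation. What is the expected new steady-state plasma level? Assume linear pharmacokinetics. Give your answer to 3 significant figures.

5.97 ng/mL

The CYP2C19 pathway (38% of clearance) falls to 0.21× activity: 0.38 × 0.21 = 0.0798.
The CYP2C8 pathway (22% of clearance) is boosted to 5.9× activity: 0.22 × 5.9 = 1.298.
The CYP3A4 pathway (23% of clearance) rises to 2.3× activity: 0.23 × 2.3 = 0.529.
The remaining 17% of clearance is unaffected.
Relative clearance = 0.0798 + 1.298 + 0.529 + 0.17 = 2.0768.
New steady-state plasma level = 12.4 / 2.0768 = 5.97 ng/mL (concentration scales inversely with clearance).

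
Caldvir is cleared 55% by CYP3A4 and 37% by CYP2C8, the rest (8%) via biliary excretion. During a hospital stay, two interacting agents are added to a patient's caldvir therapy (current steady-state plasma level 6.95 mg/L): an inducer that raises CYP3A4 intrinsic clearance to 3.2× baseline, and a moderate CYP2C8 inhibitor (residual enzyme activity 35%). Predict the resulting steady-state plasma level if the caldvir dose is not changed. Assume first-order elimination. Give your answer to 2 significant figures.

3.5 mg/L

The CYP3A4 pathway (55% of clearance) is boosted to 3.2× activity: 0.55 × 3.2 = 1.76.
The CYP2C8 pathway (37% of clearance) is reduced to 0.35× activity: 0.37 × 0.35 = 0.1295.
The remaining 8% of clearance is unaffected.
New clearance relative to baseline: 1.76 + 0.1295 + 0.08 = 1.9695.
Steady-state plasma level ∝ 1/CL: new value = 6.95 / 1.9695 = 3.5 mg/L.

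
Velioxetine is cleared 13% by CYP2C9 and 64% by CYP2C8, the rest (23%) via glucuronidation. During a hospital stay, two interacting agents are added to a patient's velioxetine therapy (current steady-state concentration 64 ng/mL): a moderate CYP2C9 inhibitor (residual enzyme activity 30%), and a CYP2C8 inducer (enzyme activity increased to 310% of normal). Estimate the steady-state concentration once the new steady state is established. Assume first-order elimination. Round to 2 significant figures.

CYP2C9: 0.13 × 0.3 = 0.039
CYP2C8: 0.64 × 3.1 = 1.984
Other: 0.23 (unchanged)
CL_new/CL_old = 0.039 + 1.984 + 0.23 = 2.253.
New steady-state concentration = 64 / 2.253 = 28 ng/mL (concentration scales inversely with clearance).

28 ng/mL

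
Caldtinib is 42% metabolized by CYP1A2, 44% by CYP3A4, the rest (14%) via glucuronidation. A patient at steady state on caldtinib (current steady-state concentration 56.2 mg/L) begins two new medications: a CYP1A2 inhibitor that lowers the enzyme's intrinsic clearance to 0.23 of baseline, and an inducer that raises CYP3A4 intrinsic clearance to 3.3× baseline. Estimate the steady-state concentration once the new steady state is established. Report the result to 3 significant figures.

33.3 mg/L

The CYP1A2 pathway (42% of clearance) falls to 0.23× activity: 0.42 × 0.23 = 0.0966.
The CYP3A4 pathway (44% of clearance) rises to 3.3× activity: 0.44 × 3.3 = 1.452.
The remaining 14% of clearance is unaffected.
CL_new/CL_old = 0.0966 + 1.452 + 0.14 = 1.6886.
Dividing the baseline by the relative clearance: 56.2 / 1.6886 = 33.3 mg/L.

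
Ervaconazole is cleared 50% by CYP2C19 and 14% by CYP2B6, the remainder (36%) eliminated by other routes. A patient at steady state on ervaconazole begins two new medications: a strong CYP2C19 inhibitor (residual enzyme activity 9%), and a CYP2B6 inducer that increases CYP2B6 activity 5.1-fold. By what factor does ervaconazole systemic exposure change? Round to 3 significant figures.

0.894

The CYP2C19 pathway (50% of clearance) falls to 0.09× activity: 0.5 × 0.09 = 0.045.
The CYP2B6 pathway (14% of clearance) is boosted to 5.1× activity: 0.14 × 5.1 = 0.714.
Non-CYP routes (36%) are unchanged.
CL_new/CL_old = 0.045 + 0.714 + 0.36 = 1.119.
Systemic exposure ∝ 1/CL: fold-change = 1 / 1.119 = 0.894.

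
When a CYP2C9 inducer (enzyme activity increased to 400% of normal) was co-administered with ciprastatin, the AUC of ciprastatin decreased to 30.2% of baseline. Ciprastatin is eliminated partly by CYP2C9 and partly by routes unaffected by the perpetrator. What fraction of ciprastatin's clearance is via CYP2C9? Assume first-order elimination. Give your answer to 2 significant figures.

CL'/CL = 1 / 0.302 = 3.311
4·fm + (1 − fm) = 3.311
fm = (3.311 − 1) / (4 − 1) = 0.77

0.77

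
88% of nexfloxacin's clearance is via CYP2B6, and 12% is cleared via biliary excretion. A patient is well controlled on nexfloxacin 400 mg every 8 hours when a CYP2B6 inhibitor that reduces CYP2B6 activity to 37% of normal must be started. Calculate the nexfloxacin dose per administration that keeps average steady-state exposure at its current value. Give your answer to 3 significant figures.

The CYP2B6 pathway (88% of clearance) falls to 0.37× activity: 0.88 × 0.37 = 0.3256.
The remaining 12% of clearance is unaffected.
CL_new/CL_old = 0.3256 + 0.12 = 0.4456.
To maintain the same steady-state level, dose must scale with clearance: new dose = 400 × 0.4456 = 178 mg.

178 mg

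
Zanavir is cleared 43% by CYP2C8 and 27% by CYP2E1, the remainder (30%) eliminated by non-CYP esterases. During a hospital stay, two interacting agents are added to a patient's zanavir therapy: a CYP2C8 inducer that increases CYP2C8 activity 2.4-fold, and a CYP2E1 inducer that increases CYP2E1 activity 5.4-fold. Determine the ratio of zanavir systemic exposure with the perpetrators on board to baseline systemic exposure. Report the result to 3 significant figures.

0.358

The CYP2C8 pathway (43% of clearance) rises to 2.4× activity: 0.43 × 2.4 = 1.032.
The CYP2E1 pathway (27% of clearance) increases to 5.4× activity: 0.27 × 5.4 = 1.458.
The remaining 30% of clearance is unaffected.
New clearance relative to baseline: 1.032 + 1.458 + 0.3 = 2.79.
Because systemic exposure varies inversely with clearance, the combined effect is 1 / 2.79 = 0.358.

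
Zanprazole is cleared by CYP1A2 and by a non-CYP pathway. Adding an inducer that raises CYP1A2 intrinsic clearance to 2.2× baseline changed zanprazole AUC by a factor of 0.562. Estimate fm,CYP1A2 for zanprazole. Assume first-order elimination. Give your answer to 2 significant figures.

0.65

Write x for the fraction cleared via CYP1A2. The observed AUC change means clearance rose to 1/0.562 = 1.779 of baseline.
Setting x·2.2 + (1 − x) = 1.779 and solving: x = (1.779 − 1)/(2.2 − 1) = 0.65.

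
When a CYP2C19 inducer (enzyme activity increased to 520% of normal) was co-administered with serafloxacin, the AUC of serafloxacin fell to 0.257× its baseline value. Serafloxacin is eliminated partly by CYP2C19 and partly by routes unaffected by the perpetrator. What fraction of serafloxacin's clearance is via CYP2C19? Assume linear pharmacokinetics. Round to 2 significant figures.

Let fm be the CYP2C19 fraction. New clearance relative to baseline = fm × 5.2 + (1 − fm).
AUC ratio = 1 / (new CL fraction), so new CL fraction = 1 / 0.257 = 3.891.
fm × 5.2 + 1 − fm = 3.891  ⇒  fm × (5.2 − 1) = 2.891  ⇒  fm = 0.69.

0.69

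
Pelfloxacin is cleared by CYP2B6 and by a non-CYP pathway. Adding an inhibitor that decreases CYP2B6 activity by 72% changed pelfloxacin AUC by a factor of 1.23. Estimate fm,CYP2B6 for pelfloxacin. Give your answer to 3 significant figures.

0.260

Let fm be the CYP2B6 fraction. New clearance relative to baseline = fm × 0.28 + (1 − fm).
AUC ratio = 1 / (new CL fraction), so new CL fraction = 1 / 1.23 = 0.813.
fm × 0.28 + 1 − fm = 0.813  ⇒  fm × (0.28 − 1) = −0.187  ⇒  fm = 0.260.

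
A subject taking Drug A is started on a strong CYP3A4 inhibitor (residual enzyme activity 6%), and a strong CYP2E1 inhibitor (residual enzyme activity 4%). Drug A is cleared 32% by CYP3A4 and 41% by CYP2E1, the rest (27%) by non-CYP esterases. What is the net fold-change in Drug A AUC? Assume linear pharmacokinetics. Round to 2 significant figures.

3.3

The CYP3A4 pathway (32% of clearance) drops to 0.06× activity: 0.32 × 0.06 = 0.0192.
The CYP2E1 pathway (41% of clearance) drops to 0.04× activity: 0.41 × 0.04 = 0.0164.
Non-CYP routes (27%) are unchanged.
Relative clearance = 0.0192 + 0.0164 + 0.27 = 0.3056.
Because AUC varies inversely with clearance, the combined effect is 1 / 0.3056 = 3.3.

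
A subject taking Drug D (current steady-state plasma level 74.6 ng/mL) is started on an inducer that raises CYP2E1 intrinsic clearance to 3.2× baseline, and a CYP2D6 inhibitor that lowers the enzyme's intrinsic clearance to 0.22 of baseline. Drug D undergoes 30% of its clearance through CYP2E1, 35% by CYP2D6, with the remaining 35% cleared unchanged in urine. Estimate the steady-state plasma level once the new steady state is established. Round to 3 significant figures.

The CYP2E1 pathway (30% of clearance) is boosted to 3.2× activity: 0.3 × 3.2 = 0.96.
The CYP2D6 pathway (35% of clearance) is reduced to 0.22× activity: 0.35 × 0.22 = 0.077.
The remaining 35% of clearance is unaffected.
Relative clearance = 0.96 + 0.077 + 0.35 = 1.387.
New steady-state plasma level = 74.6 / 1.387 = 53.8 ng/mL (concentration scales inversely with clearance).

53.8 ng/mL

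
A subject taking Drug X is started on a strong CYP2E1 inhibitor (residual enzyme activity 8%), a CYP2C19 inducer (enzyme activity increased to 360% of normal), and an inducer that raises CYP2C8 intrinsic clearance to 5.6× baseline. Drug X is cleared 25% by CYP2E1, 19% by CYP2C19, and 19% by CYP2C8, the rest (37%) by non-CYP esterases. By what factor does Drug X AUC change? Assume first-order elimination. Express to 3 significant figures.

0.468

The CYP2E1 pathway (25% of clearance) is reduced to 0.08× activity: 0.25 × 0.08 = 0.02.
The CYP2C19 pathway (19% of clearance) is boosted to 3.6× activity: 0.19 × 3.6 = 0.684.
The CYP2C8 pathway (19% of clearance) is boosted to 5.6× activity: 0.19 × 5.6 = 1.064.
The remaining 37% of clearance is unaffected.
Relative clearance = 0.02 + 0.684 + 1.064 + 0.37 = 2.138.
Net AUC ratio = 1 / 2.138 = 0.468.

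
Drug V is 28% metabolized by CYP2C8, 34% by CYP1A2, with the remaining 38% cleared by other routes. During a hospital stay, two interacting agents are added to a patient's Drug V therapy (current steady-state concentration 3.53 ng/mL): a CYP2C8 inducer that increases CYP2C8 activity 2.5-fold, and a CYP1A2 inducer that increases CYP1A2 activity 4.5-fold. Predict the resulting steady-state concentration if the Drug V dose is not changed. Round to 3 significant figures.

1.35 ng/mL

CYP2C8: 0.28 × 2.5 = 0.7
CYP1A2: 0.34 × 4.5 = 1.53
Other: 0.38 (unchanged)
New clearance relative to baseline: 0.7 + 1.53 + 0.38 = 2.61.
Dividing the baseline by the relative clearance: 3.53 / 2.61 = 1.35 ng/mL.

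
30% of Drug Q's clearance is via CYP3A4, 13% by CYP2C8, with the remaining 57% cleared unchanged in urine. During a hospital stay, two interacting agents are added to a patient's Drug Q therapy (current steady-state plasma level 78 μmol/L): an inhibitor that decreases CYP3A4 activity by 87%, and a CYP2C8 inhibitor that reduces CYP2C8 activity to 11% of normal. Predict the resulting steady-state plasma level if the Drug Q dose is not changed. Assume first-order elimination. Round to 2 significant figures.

1.3 × 10² μmol/L

CYP3A4: 0.3 × 0.13 = 0.039
CYP2C8: 0.13 × 0.11 = 0.0143
Other: 0.57 (unchanged)
CL_new/CL_old = 0.039 + 0.0143 + 0.57 = 0.6233.
Dividing the baseline by the relative clearance: 78 / 0.6233 = 1.3 × 10² μmol/L.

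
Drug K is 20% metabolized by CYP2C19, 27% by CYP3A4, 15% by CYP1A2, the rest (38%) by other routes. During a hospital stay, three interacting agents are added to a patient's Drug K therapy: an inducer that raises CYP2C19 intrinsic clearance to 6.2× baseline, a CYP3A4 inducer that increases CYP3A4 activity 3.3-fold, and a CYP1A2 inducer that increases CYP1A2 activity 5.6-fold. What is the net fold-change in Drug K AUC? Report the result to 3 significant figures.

CYP2C19: 0.2 × 6.2 = 1.24
CYP3A4: 0.27 × 3.3 = 0.891
CYP1A2: 0.15 × 5.6 = 0.84
Other: 0.38 (unchanged)
Relative clearance = 1.24 + 0.891 + 0.84 + 0.38 = 3.351.
Because AUC varies inversely with clearance, the combined effect is 1 / 3.351 = 0.298.

0.298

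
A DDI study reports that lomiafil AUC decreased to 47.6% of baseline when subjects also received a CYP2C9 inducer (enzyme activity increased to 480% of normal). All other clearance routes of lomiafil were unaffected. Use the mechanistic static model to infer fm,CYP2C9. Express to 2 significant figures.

0.29

CL'/CL = 1 / 0.476 = 2.101
4.8·fm + (1 − fm) = 2.101
fm = (2.101 − 1) / (4.8 − 1) = 0.29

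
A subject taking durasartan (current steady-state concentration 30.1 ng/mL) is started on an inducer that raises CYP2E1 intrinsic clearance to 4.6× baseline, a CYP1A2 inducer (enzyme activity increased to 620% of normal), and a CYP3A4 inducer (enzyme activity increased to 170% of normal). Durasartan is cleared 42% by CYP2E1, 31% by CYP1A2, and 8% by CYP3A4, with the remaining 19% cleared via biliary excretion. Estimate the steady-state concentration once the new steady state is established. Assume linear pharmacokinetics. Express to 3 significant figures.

7.20 ng/mL

The CYP2E1 pathway (42% of clearance) increases to 4.6× activity: 0.42 × 4.6 = 1.932.
The CYP1A2 pathway (31% of clearance) rises to 6.2× activity: 0.31 × 6.2 = 1.922.
The CYP3A4 pathway (8% of clearance) is boosted to 1.7× activity: 0.08 × 1.7 = 0.136.
Non-CYP routes (19%) are unchanged.
Relative clearance = 1.932 + 1.922 + 0.136 + 0.19 = 4.18.
New steady-state concentration = 30.1 / 4.18 = 7.20 ng/mL (concentration scales inversely with clearance).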